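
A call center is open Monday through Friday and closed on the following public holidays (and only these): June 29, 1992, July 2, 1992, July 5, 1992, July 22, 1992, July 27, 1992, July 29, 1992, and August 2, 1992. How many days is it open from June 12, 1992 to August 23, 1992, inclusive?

46 business days

June 12, 1992 is a Friday.
From June 12, 1992 to August 23, 1992 is 73 days inclusive.
73 = 7 × 10 + 3, so there are 10 full weeks plus 3 extra days.
Each full week contributes 5 weekdays (Mon–Fri): 10 × 5 = 50.
The 3 extra days are Fri, Sat, Sun — 1 of them qualifies.
Total: 50 + 1 = 51.
Holidays: June 29, 1992 (Mon); July 2, 1992 (Thu); July 5, 1992 (Sun); July 22, 1992 (Wed); July 27, 1992 (Mon); July 29, 1992 (Wed); August 2, 1992 (Sun).
5 of the 7 holidays fall on weekdays; the rest are weekends and were already excluded.
Business days: 51 − 5 = 46.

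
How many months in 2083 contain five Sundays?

4

A month has five Sundays exactly when Sunday falls within its first (length − 28) days.
Jan: 31 days, starts Fri → 5 of Fri, Sat, Sun ✓
Feb: 28 days, starts Mon → 5 of (none)
Mar: 31 days, starts Mon → 5 of Mon, Tue, Wed
Apr: 30 days, starts Thu → 5 of Thu, Fri
May: 31 days, starts Sat → 5 of Sat, Sun, Mon ✓
Jun: 30 days, starts Tue → 5 of Tue, Wed
Jul: 31 days, starts Thu → 5 of Thu, Fri, Sat
Aug: 31 days, starts Sun → 5 of Sun, Mon, Tue ✓
Sep: 30 days, starts Wed → 5 of Wed, Thu
Oct: 31 days, starts Fri → 5 of Fri, Sat, Sun ✓
Nov: 30 days, starts Mon → 5 of Mon, Tue
Dec: 31 days, starts Wed → 5 of Wed, Thu, Fri
Months with five Sundays: Jan, May, Aug, Oct.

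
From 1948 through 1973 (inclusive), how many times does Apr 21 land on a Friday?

Day of week of April 21 in each year:
1948: Wed, 1949: Thu, 1950: Fri ✓, 1951: Sat, 1952: Mon, 1953: Tue, 1954: Wed, 1955: Thu, 1956: Sat, 1957: Sun, 1958: Mon, 1959: Tue, 1960: Thu, 1961: Fri ✓, 1962: Sat, 1963: Sun, 1964: Tue, 1965: Wed, 1966: Thu, 1967: Fri ✓, 1968: Sun, 1969: Mon, 1970: Tue, 1971: Wed, 1972: Fri ✓, 1973: Sat
Fridays: 1950, 1961, 1967, 1972.

4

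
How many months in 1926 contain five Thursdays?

4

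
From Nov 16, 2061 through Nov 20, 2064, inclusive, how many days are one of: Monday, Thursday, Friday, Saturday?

629

Nov 16, 2061 is a Wednesday.
From Nov 16, 2061 to Nov 20, 2064 is 1101 days inclusive.
1101 = 7 × 157 + 2, so there are 157 full weeks plus 2 extra days.
Each full week contributes 4 days from the set (Mon, Thu, Fri, Sat): 157 × 4 = 628.
The 2 extra days are Wednesday, Thursday — 1 of them qualifies.
Total: 628 + 1 = 629.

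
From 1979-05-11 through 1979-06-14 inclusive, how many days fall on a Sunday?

1979-05-11 is a Friday.
From 1979-05-11 to 1979-06-14 is 35 days inclusive.
35 = 7 × 5, so the span is exactly 5 full weeks.
Each full week contributes one Sunday: 5 so far.
Total: 5.

5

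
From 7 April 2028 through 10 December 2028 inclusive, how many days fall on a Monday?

35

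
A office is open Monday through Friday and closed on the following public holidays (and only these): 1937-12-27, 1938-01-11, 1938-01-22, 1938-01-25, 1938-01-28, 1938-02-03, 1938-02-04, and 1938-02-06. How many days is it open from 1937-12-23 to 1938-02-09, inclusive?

29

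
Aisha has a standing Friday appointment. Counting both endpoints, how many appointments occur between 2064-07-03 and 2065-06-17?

2064-07-03 is a Thursday.
From 2064-07-03 to 2065-06-17 is 350 days inclusive.
350 = 7 × 50, so the span is exactly 50 full weeks.
Each full week contributes one Friday: 50 so far.

50 Fridays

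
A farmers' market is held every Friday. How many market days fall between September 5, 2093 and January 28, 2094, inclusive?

September 5, 2093 is a Saturday.
The range spans 146 days (inclusive of both endpoints).
146 = 7 × 20 + 6, so there are 20 full weeks plus 6 extra days.
Each full week contributes one Friday: 20 so far.
The 6 extra days are Saturday, Sunday, Monday, Tuesday, Wednesday, Thursday — none qualify.
Total: 20 + 0 = 20.

20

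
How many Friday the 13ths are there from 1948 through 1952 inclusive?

8

Friday-the-13ths by year:
1948: Feb, Aug
1949: May
1950: Jan, Oct
1951: Apr, Jul
1952: Jun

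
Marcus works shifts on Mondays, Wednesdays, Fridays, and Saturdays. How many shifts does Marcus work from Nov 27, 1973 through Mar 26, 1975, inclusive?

Nov 27, 1973 is a Tuesday.
The range spans 485 days (inclusive of both endpoints).
485 = 7 × 69 + 2, so there are 69 full weeks plus 2 extra days.
Each full week contributes 4 days from the set (Mon, Wed, Fri, Sat): 69 × 4 = 276.
The 2 extra days are Tue, Wed — 1 of them qualifies.
Total: 276 + 1 = 277.

277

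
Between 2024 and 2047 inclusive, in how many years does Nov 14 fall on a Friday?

4

Day of week of November 14 in each year:
2024: Thu, 2025: Fri ✓, 2026: Sat, 2027: Sun, 2028: Tue, 2029: Wed, 2030: Thu, 2031: Fri ✓, 2032: Sun, 2033: Mon, 2034: Tue, 2035: Wed, 2036: Fri ✓, 2037: Sat, 2038: Sun, 2039: Mon, 2040: Wed, 2041: Thu, 2042: Fri ✓, 2043: Sat, 2044: Mon, 2045: Tue, 2046: Wed, 2047: Thu
Fridays: 2025, 2031, 2036, 2042.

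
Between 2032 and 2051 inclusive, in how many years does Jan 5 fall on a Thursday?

Day of week of January 5 in each year:
2032: Mon, 2033: Wed, 2034: Thu ✓, 2035: Fri, 2036: Sat, 2037: Mon, 2038: Tue, 2039: Wed, 2040: Thu ✓, 2041: Sat, 2042: Sun, 2043: Mon, 2044: Tue, 2045: Thu ✓, 2046: Fri, 2047: Sat, 2048: Sun, 2049: Tue, 2050: Wed, 2051: Thu ✓
Thursdays: 2034, 2040, 2045, 2051.

4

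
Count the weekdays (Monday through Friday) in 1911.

Jan 1, 1911 is a Sunday.
The range spans 365 days (inclusive of both endpoints).
365 = 7 × 52 + 1, so there are 52 full weeks plus 1 extra day.
Each full week contributes 5 weekdays (Mon–Fri): 52 × 5 = 260.
The 1 extra day is Sun — none qualify.
Total: 260 + 0 = 260.

260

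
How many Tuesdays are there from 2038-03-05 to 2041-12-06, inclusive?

196 Tuesdays

2038-03-05 is a Friday.
The range spans 1373 days (inclusive of both endpoints).
1373 = 7 × 196 + 1, so there are 196 full weeks plus 1 extra day.
Each full week contributes one Tuesday: 196 so far.
The 1 extra day is Fri — none qualify.
Total: 196 + 0 = 196.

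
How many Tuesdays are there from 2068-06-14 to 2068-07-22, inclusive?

5

2068-06-14 is a Thursday.
The range spans 39 days (inclusive of both endpoints).
39 = 7 × 5 + 4, so there are 5 full weeks plus 4 extra days.
Each full week contributes one Tuesday: 5 so far.
The 4 extra days are Thu, Fri, Sat, Sun — none qualify.
Total: 5 + 0 = 5.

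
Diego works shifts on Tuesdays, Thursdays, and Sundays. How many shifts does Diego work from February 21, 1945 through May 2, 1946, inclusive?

187

February 21, 1945 is a Wednesday.
That's 436 days from start to end, counting both.
436 = 7 × 62 + 2, so there are 62 full weeks plus 2 extra days.
Each full week contributes 3 days from the set (Tue, Thu, Sun): 62 × 3 = 186.
The 2 extra days are Wednesday, Thursday — 1 of them qualifies.
Total: 186 + 1 = 187.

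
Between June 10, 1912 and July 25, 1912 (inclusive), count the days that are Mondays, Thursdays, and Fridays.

20

June 10, 1912 is a Monday.
From June 10, 1912 to July 25, 1912 is 46 days inclusive.
46 = 7 × 6 + 4, so there are 6 full weeks plus 4 extra days.
Each full week contributes 3 days from the set (Mon, Thu, Fri): 6 × 3 = 18.
The 4 extra days are Mon, Tue, Wed, Thu — 2 of them qualify.
Total: 18 + 2 = 20.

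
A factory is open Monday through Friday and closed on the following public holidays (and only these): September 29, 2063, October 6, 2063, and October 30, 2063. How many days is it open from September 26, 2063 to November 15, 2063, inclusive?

September 26, 2063 is a Wednesday.
The range spans 51 days (inclusive of both endpoints).
51 = 7 × 7 + 2, so there are 7 full weeks plus 2 extra days.
Each full week contributes 5 weekdays (Mon–Fri): 7 × 5 = 35.
The 2 extra days are Wednesday, Thursday — 2 of them qualify.
Total: 35 + 2 = 37.
Holidays: September 29, 2063 (Sat); October 6, 2063 (Sat); October 30, 2063 (Tue).
1 of the 3 holidays fall on weekdays; the rest are weekends and were already excluded.
Business days: 37 − 1 = 36.

36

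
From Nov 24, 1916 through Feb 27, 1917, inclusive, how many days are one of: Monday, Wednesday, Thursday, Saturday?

Nov 24, 1916 is a Friday.
From Nov 24, 1916 to Feb 27, 1917 is 96 days inclusive.
96 = 7 × 13 + 5, so there are 13 full weeks plus 5 extra days.
Each full week contributes 4 days from the set (Mon, Wed, Thu, Sat): 13 × 4 = 52.
The 5 extra days are Friday, Saturday, Sunday, Monday, Tuesday — 2 of them qualify.
Total: 52 + 2 = 54.

54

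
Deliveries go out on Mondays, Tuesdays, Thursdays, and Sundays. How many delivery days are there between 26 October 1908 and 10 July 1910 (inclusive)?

26 October 1908 is a Monday.
The range spans 623 days (inclusive of both endpoints).
623 = 7 × 89, so the span is exactly 89 full weeks.
Each full week contributes 4 days from the set (Mon, Tue, Thu, Sun): 89 × 4 = 356.

356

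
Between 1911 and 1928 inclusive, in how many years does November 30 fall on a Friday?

3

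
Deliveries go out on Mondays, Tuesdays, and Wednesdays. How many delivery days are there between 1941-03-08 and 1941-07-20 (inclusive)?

1941-03-08 is a Saturday.
From 1941-03-08 to 1941-07-20 is 135 days inclusive.
135 = 7 × 19 + 2, so there are 19 full weeks plus 2 extra days.
Each full week contributes 3 days from the set (Mon, Tue, Wed): 19 × 3 = 57.
The 2 extra days are Saturday, Sunday — none qualify.
Total: 57 + 0 = 57.

57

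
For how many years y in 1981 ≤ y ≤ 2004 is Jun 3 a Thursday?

4

Day of week of June 3 in each year:
1981: Wed, 1982: Thu ✓, 1983: Fri, 1984: Sun, 1985: Mon, 1986: Tue, 1987: Wed, 1988: Fri, 1989: Sat, 1990: Sun, 1991: Mon, 1992: Wed, 1993: Thu ✓, 1994: Fri, 1995: Sat, 1996: Mon, 1997: Tue, 1998: Wed, 1999: Thu ✓, 2000: Sat, 2001: Sun, 2002: Mon, 2003: Tue, 2004: Thu ✓
Thursdays: 1982, 1993, 1999, 2004.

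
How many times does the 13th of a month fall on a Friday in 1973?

The 13th falls on a Friday when the month's 13th has weekday Fri.
Jan 13 is Sat; Feb 13 is Tue; Mar 13 is Tue; Apr 13 is Fri ✓; May 13 is Sun; Jun 13 is Wed; Jul 13 is Fri ✓; Aug 13 is Mon; Sep 13 is Thu; Oct 13 is Sat; Nov 13 is Tue; Dec 13 is Thu.
Friday the 13ths: Apr, Jul.

2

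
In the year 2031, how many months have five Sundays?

4

A month has five Sundays exactly when Sunday falls within its first (length − 28) days.
Jan: 31 days, starts Wed → 5 of Wed, Thu, Fri
Feb: 28 days, starts Sat → 5 of (none)
Mar: 31 days, starts Sat → 5 of Sat, Sun, Mon ✓
Apr: 30 days, starts Tue → 5 of Tue, Wed
May: 31 days, starts Thu → 5 of Thu, Fri, Sat
Jun: 30 days, starts Sun → 5 of Sun, Mon ✓
Jul: 31 days, starts Tue → 5 of Tue, Wed, Thu
Aug: 31 days, starts Fri → 5 of Fri, Sat, Sun ✓
Sep: 30 days, starts Mon → 5 of Mon, Tue
Oct: 31 days, starts Wed → 5 of Wed, Thu, Fri
Nov: 30 days, starts Sat → 5 of Sat, Sun ✓
Dec: 31 days, starts Mon → 5 of Mon, Tue, Wed
Months with five Sundays: Mar, Jun, Aug, Nov.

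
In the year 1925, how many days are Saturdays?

52

Jan 1, 1925 is a Thursday.
The range spans 365 days (inclusive of both endpoints).
365 = 7 × 52 + 1, so there are 52 full weeks plus 1 extra day.
Each full week contributes one Saturday: 52 so far.
The 1 extra day is Thursday — none qualify.
Total: 52 + 0 = 52.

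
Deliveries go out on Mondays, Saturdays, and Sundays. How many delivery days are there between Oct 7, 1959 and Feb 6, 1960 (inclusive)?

52

Oct 7, 1959 is a Wednesday.
From Oct 7, 1959 to Feb 6, 1960 is 123 days inclusive.
123 = 7 × 17 + 4, so there are 17 full weeks plus 4 extra days.
Each full week contributes 3 days from the set (Mon, Sat, Sun): 17 × 3 = 51.
The 4 extra days are Wed, Thu, Fri, Sat — 1 of them qualifies.
Total: 51 + 1 = 52.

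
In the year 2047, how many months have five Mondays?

4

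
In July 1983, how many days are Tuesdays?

1983-07-01 is a Friday.
That's 31 days from start to end, counting both.
31 = 7 × 4 + 3, so there are 4 full weeks plus 3 extra days.
Each full week contributes one Tuesday: 4 so far.
The 3 extra days are Fri, Sat, Sun — none qualify.
Total: 4 + 0 = 4.

4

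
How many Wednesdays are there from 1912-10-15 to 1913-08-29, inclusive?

1912-10-15 is a Tuesday.
That's 319 days from start to end, counting both.
319 = 7 × 45 + 4, so there are 45 full weeks plus 4 extra days.
Each full week contributes one Wednesday: 45 so far.
The 4 extra days are Tuesday, Wednesday, Thursday, Friday — 1 of them qualifies.
Total: 45 + 1 = 46.

46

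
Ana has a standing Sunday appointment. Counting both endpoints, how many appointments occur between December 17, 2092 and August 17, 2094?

December 17, 2092 is a Wednesday.
From December 17, 2092 to August 17, 2094 is 609 days inclusive.
609 = 7 × 87, so the span is exactly 87 full weeks.
Each full week contributes one Sunday: 87 so far.
Total: 87.

87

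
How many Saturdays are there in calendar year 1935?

52

Jan 1, 1935 is a Tuesday.
The range spans 365 days (inclusive of both endpoints).
365 = 7 × 52 + 1, so there are 52 full weeks plus 1 extra day.
Each full week contributes one Saturday: 52 so far.
The 1 extra day is Tuesday — none qualify.
Total: 52 + 0 = 52.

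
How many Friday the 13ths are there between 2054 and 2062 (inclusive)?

Friday-the-13ths by year:
2054: Feb, Mar, Nov
2055: Aug
2056: Oct
2057: Apr, Jul
2058: Sep, Dec
2059: Jun
2060: Feb, Aug
2061: May
2062: Jan, Oct

15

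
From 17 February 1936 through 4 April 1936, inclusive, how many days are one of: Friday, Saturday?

17 February 1936 is a Monday.
From 17 February 1936 to 4 April 1936 is 48 days inclusive.
48 = 7 × 6 + 6, so there are 6 full weeks plus 6 extra days.
Each full week contributes 2 days from the set (Fri, Sat): 6 × 2 = 12.
The 6 extra days are Mon, Tue, Wed, Thu, Fri, Sat — 2 of them qualify.
Total: 12 + 2 = 14.

14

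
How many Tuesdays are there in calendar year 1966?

January 1, 1966 is a Saturday.
That's 365 days from start to end, counting both.
365 = 7 × 52 + 1, so there are 52 full weeks plus 1 extra day.
Each full week contributes one Tuesday: 52 so far.
The 1 extra day is Sat — none qualify.
Total: 52 + 0 = 52.

52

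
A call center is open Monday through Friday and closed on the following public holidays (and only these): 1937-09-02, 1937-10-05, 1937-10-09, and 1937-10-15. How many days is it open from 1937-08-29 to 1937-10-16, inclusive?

1937-08-29 is a Sunday.
From 1937-08-29 to 1937-10-16 is 49 days inclusive.
49 = 7 × 7, so the span is exactly 7 full weeks.
Each full week contributes 5 weekdays (Mon–Fri): 7 × 5 = 35.
Holidays: 1937-09-02 (Thu); 1937-10-05 (Tue); 1937-10-09 (Sat); 1937-10-15 (Fri).
3 of the 4 holidays fall on weekdays; the rest are weekends and were already excluded.
Business days: 35 − 3 = 32.

32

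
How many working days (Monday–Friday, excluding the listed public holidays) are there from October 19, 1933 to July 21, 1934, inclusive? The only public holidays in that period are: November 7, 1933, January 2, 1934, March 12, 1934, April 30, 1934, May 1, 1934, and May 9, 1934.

October 19, 1933 is a Thursday.
That's 276 days from start to end, counting both.
276 = 7 × 39 + 3, so there are 39 full weeks plus 3 extra days.
Each full week contributes 5 weekdays (Mon–Fri): 39 × 5 = 195.
The 3 extra days are Thursday, Friday, Saturday — 2 of them qualify.
Total: 195 + 2 = 197.
Holidays: November 7, 1933 (Tue); January 2, 1934 (Tue); March 12, 1934 (Mon); April 30, 1934 (Mon); May 1, 1934 (Tue); May 9, 1934 (Wed).
All 6 holidays fall on weekdays, so subtract 6.
Business days: 197 − 6 = 191.

191 working days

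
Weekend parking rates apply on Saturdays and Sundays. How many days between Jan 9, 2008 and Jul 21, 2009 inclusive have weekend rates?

Jan 9, 2008 is a Wednesday.
The range spans 560 days (inclusive of both endpoints).
560 = 7 × 80, so the span is exactly 80 full weeks.
Each full week contributes 2 weekend days (Sat, Sun): 80 × 2 = 160.

160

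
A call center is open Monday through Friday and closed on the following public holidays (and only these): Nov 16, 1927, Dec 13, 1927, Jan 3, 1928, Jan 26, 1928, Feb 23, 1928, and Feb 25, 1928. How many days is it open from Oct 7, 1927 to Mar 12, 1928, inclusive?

107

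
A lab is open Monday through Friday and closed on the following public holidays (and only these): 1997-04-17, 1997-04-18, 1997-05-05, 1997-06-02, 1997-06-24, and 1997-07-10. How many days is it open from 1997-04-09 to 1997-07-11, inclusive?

62 business days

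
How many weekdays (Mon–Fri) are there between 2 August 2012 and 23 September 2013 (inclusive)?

2 August 2012 is a Thursday.
From 2 August 2012 to 23 September 2013 is 418 days inclusive.
418 = 7 × 59 + 5, so there are 59 full weeks plus 5 extra days.
Each full week contributes 5 weekdays (Mon–Fri): 59 × 5 = 295.
The 5 extra days are Thu, Fri, Sat, Sun, Mon — 3 of them qualify.
Total: 295 + 3 = 298.

298 weekdays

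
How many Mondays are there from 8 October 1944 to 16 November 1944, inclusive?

6

8 October 1944 is a Sunday.
That's 40 days from start to end, counting both.
40 = 7 × 5 + 5, so there are 5 full weeks plus 5 extra days.
Each full week contributes one Monday: 5 so far.
The 5 extra days are Sun, Mon, Tue, Wed, Thu — 1 of them qualifies.
Total: 5 + 1 = 6.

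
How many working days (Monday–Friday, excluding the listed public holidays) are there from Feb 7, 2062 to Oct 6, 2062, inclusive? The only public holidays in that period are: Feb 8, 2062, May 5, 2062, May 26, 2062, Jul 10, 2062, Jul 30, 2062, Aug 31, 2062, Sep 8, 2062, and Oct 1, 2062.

Feb 7, 2062 is a Tuesday.
The range spans 242 days (inclusive of both endpoints).
242 = 7 × 34 + 4, so there are 34 full weeks plus 4 extra days.
Each full week contributes 5 weekdays (Mon–Fri): 34 × 5 = 170.
The 4 extra days are Tuesday, Wednesday, Thursday, Friday — 4 of them qualify.
Total: 170 + 4 = 174.
Holidays: Feb 8, 2062 (Wed); May 5, 2062 (Fri); May 26, 2062 (Fri); Jul 10, 2062 (Mon); Jul 30, 2062 (Sun); Aug 31, 2062 (Thu); Sep 8, 2062 (Fri); Oct 1, 2062 (Sun).
6 of the 8 holidays fall on weekdays; the rest are weekends and were already excluded.
Business days: 174 − 6 = 168.

168 working days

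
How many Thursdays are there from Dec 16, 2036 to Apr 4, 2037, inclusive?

Dec 16, 2036 is a Tuesday.
That's 110 days from start to end, counting both.
110 = 7 × 15 + 5, so there are 15 full weeks plus 5 extra days.
Each full week contributes one Thursday: 15 so far.
The 5 extra days are Tue, Wed, Thu, Fri, Sat — 1 of them qualifies.
Total: 15 + 1 = 16.

16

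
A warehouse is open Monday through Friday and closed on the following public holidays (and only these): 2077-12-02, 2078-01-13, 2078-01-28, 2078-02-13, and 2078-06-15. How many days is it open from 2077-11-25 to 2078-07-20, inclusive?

2077-11-25 is a Thursday.
The range spans 238 days (inclusive of both endpoints).
238 = 7 × 34, so the span is exactly 34 full weeks.
Each full week contributes 5 weekdays (Mon–Fri): 34 × 5 = 170.
Total: 170.
Holidays: 2077-12-02 (Thu); 2078-01-13 (Thu); 2078-01-28 (Fri); 2078-02-13 (Sun); 2078-06-15 (Wed).
4 of the 5 holidays fall on weekdays; the rest are weekends and were already excluded.
Business days: 170 − 4 = 166.

166 working days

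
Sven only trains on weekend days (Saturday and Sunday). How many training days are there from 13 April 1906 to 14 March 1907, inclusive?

96

13 April 1906 is a Friday.
That's 336 days from start to end, counting both.
336 = 7 × 48, so the span is exactly 48 full weeks.
Each full week contributes 2 weekend days (Sat, Sun): 48 × 2 = 96.
Total: 96.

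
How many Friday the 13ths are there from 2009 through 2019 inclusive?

Friday-the-13ths by year:
2009: Feb, Mar, Nov
2010: Aug
2011: May
2012: Jan, Apr, Jul
2013: Sep, Dec
2014: Jun
2015: Feb, Mar, Nov
2016: May
2017: Jan, Oct
2018: Apr, Jul
2019: Sep, Dec

21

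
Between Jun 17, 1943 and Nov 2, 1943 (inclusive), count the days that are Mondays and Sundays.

40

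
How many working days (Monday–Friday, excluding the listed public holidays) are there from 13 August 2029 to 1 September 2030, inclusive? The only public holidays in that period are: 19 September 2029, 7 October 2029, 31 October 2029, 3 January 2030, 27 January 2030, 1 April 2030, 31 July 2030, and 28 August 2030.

269

13 August 2029 is a Monday.
That's 385 days from start to end, counting both.
385 = 7 × 55, so the span is exactly 55 full weeks.
Each full week contributes 5 weekdays (Mon–Fri): 55 × 5 = 275.
Holidays: 19 September 2029 (Wed); 7 October 2029 (Sun); 31 October 2029 (Wed); 3 January 2030 (Thu); 27 January 2030 (Sun); 1 April 2030 (Mon); 31 July 2030 (Wed); 28 August 2030 (Wed).
6 of the 8 holidays fall on weekdays; the rest are weekends and were already excluded.
Business days: 275 − 6 = 269.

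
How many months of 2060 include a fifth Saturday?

4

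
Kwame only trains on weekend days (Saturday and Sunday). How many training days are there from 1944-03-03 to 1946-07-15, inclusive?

248

1944-03-03 is a Friday.
The range spans 865 days (inclusive of both endpoints).
865 = 7 × 123 + 4, so there are 123 full weeks plus 4 extra days.
Each full week contributes 2 weekend days (Sat, Sun): 123 × 2 = 246.
The 4 extra days are Friday, Saturday, Sunday, Monday — 2 of them qualify.
Total: 246 + 2 = 248.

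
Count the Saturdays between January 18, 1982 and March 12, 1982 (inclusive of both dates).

7

January 18, 1982 is a Monday.
That's 54 days from start to end, counting both.
54 = 7 × 7 + 5, so there are 7 full weeks plus 5 extra days.
Each full week contributes one Saturday: 7 so far.
The 5 extra days are Monday, Tuesday, Wednesday, Thursday, Friday — none qualify.
Total: 7 + 0 = 7.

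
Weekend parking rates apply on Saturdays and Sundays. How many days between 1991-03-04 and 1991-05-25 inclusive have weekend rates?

23

1991-03-04 is a Monday.
That's 83 days from start to end, counting both.
83 = 7 × 11 + 6, so there are 11 full weeks plus 6 extra days.
Each full week contributes 2 weekend days (Sat, Sun): 11 × 2 = 22.
The 6 extra days are Monday, Tuesday, Wednesday, Thursday, Friday, Saturday — 1 of them qualifies.
Total: 22 + 1 = 23.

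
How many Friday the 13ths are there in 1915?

1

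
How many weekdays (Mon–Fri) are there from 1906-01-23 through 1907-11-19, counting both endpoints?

1906-01-23 is a Tuesday.
That's 666 days from start to end, counting both.
666 = 7 × 95 + 1, so there are 95 full weeks plus 1 extra day.
Each full week contributes 5 weekdays (Mon–Fri): 95 × 5 = 475.
The 1 extra day is Tuesday — 1 of them qualifies.
Total: 475 + 1 = 476.

476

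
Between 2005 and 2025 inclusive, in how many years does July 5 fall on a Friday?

Day of week of July 5 in each year:
2005: Tue, 2006: Wed, 2007: Thu, 2008: Sat, 2009: Sun, 2010: Mon, 2011: Tue, 2012: Thu, 2013: Fri ✓, 2014: Sat, 2015: Sun, 2016: Tue, 2017: Wed, 2018: Thu, 2019: Fri ✓, 2020: Sun, 2021: Mon, 2022: Tue, 2023: Wed, 2024: Fri ✓, 2025: Sat
Fridays: 2013, 2019, 2024.

3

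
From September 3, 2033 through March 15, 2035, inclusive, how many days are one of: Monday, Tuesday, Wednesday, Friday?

319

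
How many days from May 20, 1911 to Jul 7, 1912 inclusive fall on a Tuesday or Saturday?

119

May 20, 1911 is a Saturday.
The range spans 415 days (inclusive of both endpoints).
415 = 7 × 59 + 2, so there are 59 full weeks plus 2 extra days.
Each full week contributes 2 days from the set (Tue, Sat): 59 × 2 = 118.
The 2 extra days are Sat, Sun — 1 of them qualifies.
Total: 118 + 1 = 119.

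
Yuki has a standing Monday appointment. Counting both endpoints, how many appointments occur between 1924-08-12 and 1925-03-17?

1924-08-12 is a Tuesday.
The range spans 218 days (inclusive of both endpoints).
218 = 7 × 31 + 1, so there are 31 full weeks plus 1 extra day.
Each full week contributes one Monday: 31 so far.
The 1 extra day is Tuesday — none qualify.
Total: 31 + 0 = 31.

31 Mondays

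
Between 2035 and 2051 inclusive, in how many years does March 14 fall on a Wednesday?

Day of week of March 14 in each year:
2035: Wed ✓, 2036: Fri, 2037: Sat, 2038: Sun, 2039: Mon, 2040: Wed ✓, 2041: Thu, 2042: Fri, 2043: Sat, 2044: Mon, 2045: Tue, 2046: Wed ✓, 2047: Thu, 2048: Sat, 2049: Sun, 2050: Mon, 2051: Tue
Wednesdays: 2035, 2040, 2046.

3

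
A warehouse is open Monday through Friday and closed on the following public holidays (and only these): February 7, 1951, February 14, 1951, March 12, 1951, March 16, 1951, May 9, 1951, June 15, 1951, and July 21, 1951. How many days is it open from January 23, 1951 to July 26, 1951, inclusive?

January 23, 1951 is a Tuesday.
That's 185 days from start to end, counting both.
185 = 7 × 26 + 3, so there are 26 full weeks plus 3 extra days.
Each full week contributes 5 weekdays (Mon–Fri): 26 × 5 = 130.
The 3 extra days are Tuesday, Wednesday, Thursday — 3 of them qualify.
Total: 130 + 3 = 133.
Holidays: February 7, 1951 (Wed); February 14, 1951 (Wed); March 12, 1951 (Mon); March 16, 1951 (Fri); May 9, 1951 (Wed); June 15, 1951 (Fri); July 21, 1951 (Sat).
6 of the 7 holidays fall on weekdays; the rest are weekends and were already excluded.
Business days: 133 − 6 = 127.

127 business days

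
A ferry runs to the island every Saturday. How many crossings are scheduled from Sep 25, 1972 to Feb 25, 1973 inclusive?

22 Saturdays

Sep 25, 1972 is a Monday.
From Sep 25, 1972 to Feb 25, 1973 is 154 days inclusive.
154 = 7 × 22, so the span is exactly 22 full weeks.
Each full week contributes one Saturday: 22 so far.
Total: 22.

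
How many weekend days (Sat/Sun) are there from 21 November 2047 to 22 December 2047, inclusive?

10

21 November 2047 is a Thursday.
That's 32 days from start to end, counting both.
32 = 7 × 4 + 4, so there are 4 full weeks plus 4 extra days.
Each full week contributes 2 weekend days (Sat, Sun): 4 × 2 = 8.
The 4 extra days are Thursday, Friday, Saturday, Sunday — 2 of them qualify.
Total: 8 + 2 = 10.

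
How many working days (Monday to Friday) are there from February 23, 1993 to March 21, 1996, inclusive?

February 23, 1993 is a Tuesday.
The range spans 1123 days (inclusive of both endpoints).
1123 = 7 × 160 + 3, so there are 160 full weeks plus 3 extra days.
Each full week contributes 5 weekdays (Mon–Fri): 160 × 5 = 800.
The 3 extra days are Tuesday, Wednesday, Thursday — 3 of them qualify.
Total: 800 + 3 = 803.

803 weekdays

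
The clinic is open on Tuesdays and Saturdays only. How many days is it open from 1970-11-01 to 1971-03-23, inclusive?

1970-11-01 is a Sunday.
The range spans 143 days (inclusive of both endpoints).
143 = 7 × 20 + 3, so there are 20 full weeks plus 3 extra days.
Each full week contributes 2 days from the set (Tue, Sat): 20 × 2 = 40.
The 3 extra days are Sun, Mon, Tue — 1 of them qualifies.
Total: 40 + 1 = 41.

41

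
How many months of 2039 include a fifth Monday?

4

A month has five Mondays exactly when Monday falls within its first (length − 28) days.
Jan: 31 days, starts Sat → 5 of Sat, Sun, Mon ✓
Feb: 28 days, starts Tue → 5 of (none)
Mar: 31 days, starts Tue → 5 of Tue, Wed, Thu
Apr: 30 days, starts Fri → 5 of Fri, Sat
May: 31 days, starts Sun → 5 of Sun, Mon, Tue ✓
Jun: 30 days, starts Wed → 5 of Wed, Thu
Jul: 31 days, starts Fri → 5 of Fri, Sat, Sun
Aug: 31 days, starts Mon → 5 of Mon, Tue, Wed ✓
Sep: 30 days, starts Thu → 5 of Thu, Fri
Oct: 31 days, starts Sat → 5 of Sat, Sun, Mon ✓
Nov: 30 days, starts Tue → 5 of Tue, Wed
Dec: 31 days, starts Thu → 5 of Thu, Fri, Sat
Months with five Mondays: Jan, May, Aug, Oct.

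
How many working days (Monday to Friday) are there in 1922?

260

January 1, 1922 is a Sunday.
That's 365 days from start to end, counting both.
365 = 7 × 52 + 1, so there are 52 full weeks plus 1 extra day.
Each full week contributes 5 weekdays (Mon–Fri): 52 × 5 = 260.
The 1 extra day is Sunday — none qualify.
Total: 260 + 0 = 260.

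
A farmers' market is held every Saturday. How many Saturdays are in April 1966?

5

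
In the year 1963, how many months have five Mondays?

A month has five Mondays exactly when Monday falls within its first (length − 28) days.
Jan: 31 days, starts Tue → 5 of Tue, Wed, Thu
Feb: 28 days, starts Fri → 5 of (none)
Mar: 31 days, starts Fri → 5 of Fri, Sat, Sun
Apr: 30 days, starts Mon → 5 of Mon, Tue ✓
May: 31 days, starts Wed → 5 of Wed, Thu, Fri
Jun: 30 days, starts Sat → 5 of Sat, Sun
Jul: 31 days, starts Mon → 5 of Mon, Tue, Wed ✓
Aug: 31 days, starts Thu → 5 of Thu, Fri, Sat
Sep: 30 days, starts Sun → 5 of Sun, Mon ✓
Oct: 31 days, starts Tue → 5 of Tue, Wed, Thu
Nov: 30 days, starts Fri → 5 of Fri, Sat
Dec: 31 days, starts Sun → 5 of Sun, Mon, Tue ✓
Months with five Mondays: Apr, Jul, Sep, Dec.

4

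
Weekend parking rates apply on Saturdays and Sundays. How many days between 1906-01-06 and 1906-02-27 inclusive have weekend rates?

1906-01-06 is a Saturday.
That's 53 days from start to end, counting both.
53 = 7 × 7 + 4, so there are 7 full weeks plus 4 extra days.
Each full week contributes 2 weekend days (Sat, Sun): 7 × 2 = 14.
The 4 extra days are Saturday, Sunday, Monday, Tuesday — 2 of them qualify.
Total: 14 + 2 = 16.

16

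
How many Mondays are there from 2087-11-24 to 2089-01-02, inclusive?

2087-11-24 is a Monday.
That's 406 days from start to end, counting both.
406 = 7 × 58, so the span is exactly 58 full weeks.
Each full week contributes one Monday: 58 so far.
Total: 58.

58 Mondays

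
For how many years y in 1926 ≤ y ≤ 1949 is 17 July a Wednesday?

Day of week of July 17 in each year:
1926: Sat, 1927: Sun, 1928: Tue, 1929: Wed ✓, 1930: Thu, 1931: Fri, 1932: Sun, 1933: Mon, 1934: Tue, 1935: Wed ✓, 1936: Fri, 1937: Sat, 1938: Sun, 1939: Mon, 1940: Wed ✓, 1941: Thu, 1942: Fri, 1943: Sat, 1944: Mon, 1945: Tue, 1946: Wed ✓, 1947: Thu, 1948: Sat, 1949: Sun
Wednesdays: 1929, 1935, 1940, 1946.

4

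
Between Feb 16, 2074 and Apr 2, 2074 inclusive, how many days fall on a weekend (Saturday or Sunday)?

Feb 16, 2074 is a Friday.
The range spans 46 days (inclusive of both endpoints).
46 = 7 × 6 + 4, so there are 6 full weeks plus 4 extra days.
Each full week contributes 2 weekend days (Sat, Sun): 6 × 2 = 12.
The 4 extra days are Friday, Saturday, Sunday, Monday — 2 of them qualify.
Total: 12 + 2 = 14.

14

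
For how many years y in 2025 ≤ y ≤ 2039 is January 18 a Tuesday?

3

Day of week of January 18 in each year:
2025: Sat, 2026: Sun, 2027: Mon, 2028: Tue ✓, 2029: Thu, 2030: Fri, 2031: Sat, 2032: Sun, 2033: Tue ✓, 2034: Wed, 2035: Thu, 2036: Fri, 2037: Sun, 2038: Mon, 2039: Tue ✓
Tuesdays: 2028, 2033, 2039.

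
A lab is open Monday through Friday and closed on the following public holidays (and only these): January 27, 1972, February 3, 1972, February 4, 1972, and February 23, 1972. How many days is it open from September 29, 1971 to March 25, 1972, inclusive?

124 working days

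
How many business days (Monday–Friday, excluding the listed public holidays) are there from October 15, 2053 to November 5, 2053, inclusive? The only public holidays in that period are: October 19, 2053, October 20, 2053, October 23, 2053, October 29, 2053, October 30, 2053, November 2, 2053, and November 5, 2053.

11 business days

October 15, 2053 is a Wednesday.
The range spans 22 days (inclusive of both endpoints).
22 = 7 × 3 + 1, so there are 3 full weeks plus 1 extra day.
Each full week contributes 5 weekdays (Mon–Fri): 3 × 5 = 15.
The 1 extra day is Wed — 1 of them qualifies.
Total: 15 + 1 = 16.
Holidays: October 19, 2053 (Sun); October 20, 2053 (Mon); October 23, 2053 (Thu); October 29, 2053 (Wed); October 30, 2053 (Thu); November 2, 2053 (Sun); November 5, 2053 (Wed).
5 of the 7 holidays fall on weekdays; the rest are weekends and were already excluded.
Business days: 16 − 5 = 11.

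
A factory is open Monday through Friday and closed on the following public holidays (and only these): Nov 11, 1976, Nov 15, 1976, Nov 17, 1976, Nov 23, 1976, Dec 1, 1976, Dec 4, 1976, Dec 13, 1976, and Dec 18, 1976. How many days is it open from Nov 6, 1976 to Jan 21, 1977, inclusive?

Nov 6, 1976 is a Saturday.
The range spans 77 days (inclusive of both endpoints).
77 = 7 × 11, so the span is exactly 11 full weeks.
Each full week contributes 5 weekdays (Mon–Fri): 11 × 5 = 55.
Total: 55.
Holidays: Nov 11, 1976 (Thu); Nov 15, 1976 (Mon); Nov 17, 1976 (Wed); Nov 23, 1976 (Tue); Dec 1, 1976 (Wed); Dec 4, 1976 (Sat); Dec 13, 1976 (Mon); Dec 18, 1976 (Sat).
6 of the 8 holidays fall on weekdays; the rest are weekends and were already excluded.
Business days: 55 − 6 = 49.

49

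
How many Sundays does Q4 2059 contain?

13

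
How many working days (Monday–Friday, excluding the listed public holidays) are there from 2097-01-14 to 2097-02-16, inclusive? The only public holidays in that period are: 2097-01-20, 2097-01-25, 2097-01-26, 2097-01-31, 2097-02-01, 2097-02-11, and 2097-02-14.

20

2097-01-14 is a Monday.
The range spans 34 days (inclusive of both endpoints).
34 = 7 × 4 + 6, so there are 4 full weeks plus 6 extra days.
Each full week contributes 5 weekdays (Mon–Fri): 4 × 5 = 20.
The 6 extra days are Monday, Tuesday, Wednesday, Thursday, Friday, Saturday — 5 of them qualify.
Total: 20 + 5 = 25.
Holidays: 2097-01-20 (Sun); 2097-01-25 (Fri); 2097-01-26 (Sat); 2097-01-31 (Thu); 2097-02-01 (Fri); 2097-02-11 (Mon); 2097-02-14 (Thu).
5 of the 7 holidays fall on weekdays; the rest are weekends and were already excluded.
Business days: 25 − 5 = 20.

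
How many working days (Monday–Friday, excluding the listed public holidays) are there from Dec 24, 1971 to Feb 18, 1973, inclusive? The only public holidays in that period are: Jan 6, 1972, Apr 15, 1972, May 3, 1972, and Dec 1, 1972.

Dec 24, 1971 is a Friday.
That's 423 days from start to end, counting both.
423 = 7 × 60 + 3, so there are 60 full weeks plus 3 extra days.
Each full week contributes 5 weekdays (Mon–Fri): 60 × 5 = 300.
The 3 extra days are Fri, Sat, Sun — 1 of them qualifies.
Total: 300 + 1 = 301.
Holidays: Jan 6, 1972 (Thu); Apr 15, 1972 (Sat); May 3, 1972 (Wed); Dec 1, 1972 (Fri).
3 of the 4 holidays fall on weekdays; the rest are weekends and were already excluded.
Business days: 301 − 3 = 298.

298 working days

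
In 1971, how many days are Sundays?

Jan 1, 1971 is a Friday.
That's 365 days from start to end, counting both.
365 = 7 × 52 + 1, so there are 52 full weeks plus 1 extra day.
Each full week contributes one Sunday: 52 so far.
The 1 extra day is Friday — none qualify.
Total: 52 + 0 = 52.

52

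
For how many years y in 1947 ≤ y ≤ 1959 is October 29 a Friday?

Day of week of October 29 in each year:
1947: Wed, 1948: Fri ✓, 1949: Sat, 1950: Sun, 1951: Mon, 1952: Wed, 1953: Thu, 1954: Fri ✓, 1955: Sat, 1956: Mon, 1957: Tue, 1958: Wed, 1959: Thu
Fridays: 1948, 1954.

2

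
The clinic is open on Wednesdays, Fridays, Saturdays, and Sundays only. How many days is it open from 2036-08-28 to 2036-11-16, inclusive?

47

2036-08-28 is a Thursday.
That's 81 days from start to end, counting both.
81 = 7 × 11 + 4, so there are 11 full weeks plus 4 extra days.
Each full week contributes 4 days from the set (Wed, Fri, Sat, Sun): 11 × 4 = 44.
The 4 extra days are Thu, Fri, Sat, Sun — 3 of them qualify.
Total: 44 + 3 = 47.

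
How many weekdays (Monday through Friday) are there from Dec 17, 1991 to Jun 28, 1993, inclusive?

400 weekdays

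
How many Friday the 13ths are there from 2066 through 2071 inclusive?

11

Friday-the-13ths by year:
2066: Aug
2067: May
2068: Jan, Apr, Jul
2069: Sep, Dec
2070: Jun
2071: Feb, Mar, Nov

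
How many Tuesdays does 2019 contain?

53

1 January 2019 is a Tuesday.
The range spans 365 days (inclusive of both endpoints).
365 = 7 × 52 + 1, so there are 52 full weeks plus 1 extra day.
Each full week contributes one Tuesday: 52 so far.
The 1 extra day is Tue — 1 of them qualifies.
Total: 52 + 1 = 53.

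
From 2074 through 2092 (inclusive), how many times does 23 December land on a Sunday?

3

Day of week of December 23 in each year:
2074: Sun ✓, 2075: Mon, 2076: Wed, 2077: Thu, 2078: Fri, 2079: Sat, 2080: Mon, 2081: Tue, 2082: Wed, 2083: Thu, 2084: Sat, 2085: Sun ✓, 2086: Mon, 2087: Tue, 2088: Thu, 2089: Fri, 2090: Sat, 2091: Sun ✓, 2092: Tue
Sundays: 2074, 2085, 2091.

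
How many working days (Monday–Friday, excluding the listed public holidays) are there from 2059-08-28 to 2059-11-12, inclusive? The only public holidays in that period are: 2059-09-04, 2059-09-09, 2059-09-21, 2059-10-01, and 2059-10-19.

52 working days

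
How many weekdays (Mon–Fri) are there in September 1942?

September 1, 1942 is a Tuesday.
From September 1, 1942 to September 30, 1942 is 30 days inclusive.
30 = 7 × 4 + 2, so there are 4 full weeks plus 2 extra days.
Each full week contributes 5 weekdays (Mon–Fri): 4 × 5 = 20.
The 2 extra days are Tuesday, Wednesday — 2 of them qualify.
Total: 20 + 2 = 22.

22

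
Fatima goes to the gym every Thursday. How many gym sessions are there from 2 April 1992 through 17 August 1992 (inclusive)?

20 Thursdays

2 April 1992 is a Thursday.
The range spans 138 days (inclusive of both endpoints).
138 = 7 × 19 + 5, so there are 19 full weeks plus 5 extra days.
Each full week contributes one Thursday: 19 so far.
The 5 extra days are Thursday, Friday, Saturday, Sunday, Monday — 1 of them qualifies.
Total: 19 + 1 = 20.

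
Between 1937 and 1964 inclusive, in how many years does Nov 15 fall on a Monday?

Day of week of November 15 in each year:
1937: Mon ✓, 1938: Tue, 1939: Wed, 1940: Fri, 1941: Sat, 1942: Sun, 1943: Mon ✓, 1944: Wed, 1945: Thu, 1946: Fri, 1947: Sat, 1948: Mon ✓, 1949: Tue, 1950: Wed, 1951: Thu, 1952: Sat, 1953: Sun, 1954: Mon ✓, 1955: Tue, 1956: Thu, 1957: Fri, 1958: Sat, 1959: Sun, 1960: Tue, 1961: Wed, 1962: Thu, 1963: Fri, 1964: Sun
Mondays: 1937, 1943, 1948, 1954.

4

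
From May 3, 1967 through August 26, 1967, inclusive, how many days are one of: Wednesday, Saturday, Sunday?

50

May 3, 1967 is a Wednesday.
From May 3, 1967 to August 26, 1967 is 116 days inclusive.
116 = 7 × 16 + 4, so there are 16 full weeks plus 4 extra days.
Each full week contributes 3 days from the set (Wed, Sat, Sun): 16 × 3 = 48.
The 4 extra days are Wednesday, Thursday, Friday, Saturday — 2 of them qualify.
Total: 48 + 2 = 50.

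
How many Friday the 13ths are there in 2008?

1

The 13th falls on a Friday when the month's 13th has weekday Fri.
Jan 13 is Sun; Feb 13 is Wed; Mar 13 is Thu; Apr 13 is Sun; May 13 is Tue; Jun 13 is Fri ✓; Jul 13 is Sun; Aug 13 is Wed; Sep 13 is Sat; Oct 13 is Mon; Nov 13 is Thu; Dec 13 is Sat.
Friday the 13ths: Jun.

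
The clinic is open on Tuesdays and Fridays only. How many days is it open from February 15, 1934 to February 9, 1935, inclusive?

February 15, 1934 is a Thursday.
The range spans 360 days (inclusive of both endpoints).
360 = 7 × 51 + 3, so there are 51 full weeks plus 3 extra days.
Each full week contributes 2 days from the set (Tue, Fri): 51 × 2 = 102.
The 3 extra days are Thu, Fri, Sat — 1 of them qualifies.
Total: 102 + 1 = 103.

103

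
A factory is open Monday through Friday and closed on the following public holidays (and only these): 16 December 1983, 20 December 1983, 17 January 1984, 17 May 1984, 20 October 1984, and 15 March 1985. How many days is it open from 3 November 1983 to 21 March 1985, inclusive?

3 November 1983 is a Thursday.
That's 505 days from start to end, counting both.
505 = 7 × 72 + 1, so there are 72 full weeks plus 1 extra day.
Each full week contributes 5 weekdays (Mon–Fri): 72 × 5 = 360.
The 1 extra day is Thu — 1 of them qualifies.
Total: 360 + 1 = 361.
Holidays: 16 December 1983 (Fri); 20 December 1983 (Tue); 17 January 1984 (Tue); 17 May 1984 (Thu); 20 October 1984 (Sat); 15 March 1985 (Fri).
5 of the 6 holidays fall on weekdays; the rest are weekends and were already excluded.
Business days: 361 − 5 = 356.

356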